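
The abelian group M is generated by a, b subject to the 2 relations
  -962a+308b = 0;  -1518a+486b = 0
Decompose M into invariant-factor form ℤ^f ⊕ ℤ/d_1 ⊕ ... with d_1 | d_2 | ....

Answer: M ≅ ℤ/2 ⊕ ℤ/6

Derivation:
rank_ℚ(R)=2; free=2−2=0
SNF(R) diag = [2, 6] → torsion [2, 6]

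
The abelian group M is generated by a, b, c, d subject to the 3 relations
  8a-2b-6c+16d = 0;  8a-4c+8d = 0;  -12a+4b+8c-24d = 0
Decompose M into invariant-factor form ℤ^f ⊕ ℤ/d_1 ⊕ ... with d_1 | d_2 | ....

rank_ℚ(R)=3; free=4−3=1
SNF(R) diag = [2, 4, 4] → torsion [2, 4, 4]

Answer: M ≅ ℤ^1 ⊕ ℤ/2 ⊕ ℤ/4 ⊕ ℤ/4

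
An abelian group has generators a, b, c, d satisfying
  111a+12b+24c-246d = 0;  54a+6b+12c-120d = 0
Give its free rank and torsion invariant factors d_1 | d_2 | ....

rank_ℚ(R)=2; free=4−2=2
SNF(R) diag = [3, 6] → torsion [3, 6]

Answer: M ≅ ℤ^2 ⊕ ℤ/3 ⊕ ℤ/6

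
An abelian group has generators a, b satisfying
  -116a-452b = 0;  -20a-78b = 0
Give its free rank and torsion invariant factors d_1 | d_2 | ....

Answer: M ≅ ℤ/2 ⊕ ℤ/4

Derivation:
rank_ℚ(R)=2; free=2−2=0
SNF(R) diag = [2, 4] → torsion [2, 4]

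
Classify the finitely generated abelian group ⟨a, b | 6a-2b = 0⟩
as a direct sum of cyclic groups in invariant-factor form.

rank_ℚ(R)=1; free=2−1=1
SNF(R) diag = [2] → torsion [2]

Answer: M ≅ ℤ^1 ⊕ ℤ/2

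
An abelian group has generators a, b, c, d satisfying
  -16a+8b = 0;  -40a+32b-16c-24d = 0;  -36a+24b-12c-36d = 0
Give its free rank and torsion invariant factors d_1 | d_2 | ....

Answer: M ≅ ℤ^1 ⊕ ℤ/4 ⊕ ℤ/8 ⊕ ℤ/24

Derivation:
rank_ℚ(R)=3; free=4−3=1
SNF(R) diag = [4, 8, 24] → torsion [4, 8, 24]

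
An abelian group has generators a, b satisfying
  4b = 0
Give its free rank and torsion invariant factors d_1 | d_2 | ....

rank_ℚ(R)=1; free=2−1=1
SNF(R) diag = [4] → torsion [4]

Answer: M ≅ ℤ^1 ⊕ ℤ/4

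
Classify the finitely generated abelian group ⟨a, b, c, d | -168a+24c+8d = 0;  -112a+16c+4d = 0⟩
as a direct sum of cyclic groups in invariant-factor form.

Answer: M ≅ ℤ^2 ⊕ ℤ/4 ⊕ ℤ/8

Derivation:
rank_ℚ(R)=2; free=4−2=2
SNF(R) diag = [4, 8] → torsion [4, 8]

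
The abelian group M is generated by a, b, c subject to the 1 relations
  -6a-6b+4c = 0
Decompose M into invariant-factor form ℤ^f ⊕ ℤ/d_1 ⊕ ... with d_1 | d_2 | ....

rank_ℚ(R)=1; free=3−1=2
SNF(R) diag = [2] → torsion [2]

Answer: M ≅ ℤ^2 ⊕ ℤ/2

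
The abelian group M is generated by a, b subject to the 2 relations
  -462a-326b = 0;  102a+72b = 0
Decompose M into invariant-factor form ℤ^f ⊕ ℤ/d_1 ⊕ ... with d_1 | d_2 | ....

Answer: M ≅ ℤ/2 ⊕ ℤ/6

Derivation:
rank_ℚ(R)=2; free=2−2=0
SNF(R) diag = [2, 6] → torsion [2, 6]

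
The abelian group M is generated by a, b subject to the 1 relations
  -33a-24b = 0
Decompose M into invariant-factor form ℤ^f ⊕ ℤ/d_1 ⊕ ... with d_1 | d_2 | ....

Answer: M ≅ ℤ^1 ⊕ ℤ/3

Derivation:
rank_ℚ(R)=1; free=2−1=1
SNF(R) diag = [3] → torsion [3]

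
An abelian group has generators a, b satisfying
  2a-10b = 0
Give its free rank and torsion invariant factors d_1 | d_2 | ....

rank_ℚ(R)=1; free=2−1=1
SNF(R) diag = [2] → torsion [2]

Answer: M ≅ ℤ^1 ⊕ ℤ/2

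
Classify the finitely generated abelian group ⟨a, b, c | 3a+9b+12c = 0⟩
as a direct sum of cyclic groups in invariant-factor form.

Answer: M ≅ ℤ^2 ⊕ ℤ/3

Derivation:
rank_ℚ(R)=1; free=3−1=2
SNF(R) diag = [3] → torsion [3]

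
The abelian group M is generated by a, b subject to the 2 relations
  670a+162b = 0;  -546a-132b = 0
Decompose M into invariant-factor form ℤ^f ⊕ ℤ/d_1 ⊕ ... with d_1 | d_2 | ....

Answer: M ≅ ℤ/2 ⊕ ℤ/6

Derivation:
rank_ℚ(R)=2; free=2−2=0
SNF(R) diag = [2, 6] → torsion [2, 6]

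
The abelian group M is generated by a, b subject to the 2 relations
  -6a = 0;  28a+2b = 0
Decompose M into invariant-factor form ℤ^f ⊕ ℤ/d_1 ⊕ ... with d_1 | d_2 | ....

Answer: M ≅ ℤ/2 ⊕ ℤ/6

Derivation:
rank_ℚ(R)=2; free=2−2=0
SNF(R) diag = [2, 6] → torsion [2, 6]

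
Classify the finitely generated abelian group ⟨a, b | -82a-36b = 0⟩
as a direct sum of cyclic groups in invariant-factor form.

Answer: M ≅ ℤ^1 ⊕ ℤ/2

Derivation:
rank_ℚ(R)=1; free=2−1=1
SNF(R) diag = [2] → torsion [2]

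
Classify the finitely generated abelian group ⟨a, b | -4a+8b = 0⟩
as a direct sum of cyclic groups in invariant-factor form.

Answer: M ≅ ℤ^1 ⊕ ℤ/4

Derivation:
rank_ℚ(R)=1; free=2−1=1
SNF(R) diag = [4] → torsion [4]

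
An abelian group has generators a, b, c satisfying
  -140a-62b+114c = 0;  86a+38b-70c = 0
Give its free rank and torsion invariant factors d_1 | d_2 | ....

rank_ℚ(R)=2; free=3−2=1
SNF(R) diag = [2, 2] → torsion [2, 2]

Answer: M ≅ ℤ^1 ⊕ ℤ/2 ⊕ ℤ/2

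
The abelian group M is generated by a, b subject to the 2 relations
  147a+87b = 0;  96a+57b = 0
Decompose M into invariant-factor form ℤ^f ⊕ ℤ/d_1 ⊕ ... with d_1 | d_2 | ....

Answer: M ≅ ℤ/3 ⊕ ℤ/9

Derivation:
rank_ℚ(R)=2; free=2−2=0
SNF(R) diag = [3, 9] → torsion [3, 9]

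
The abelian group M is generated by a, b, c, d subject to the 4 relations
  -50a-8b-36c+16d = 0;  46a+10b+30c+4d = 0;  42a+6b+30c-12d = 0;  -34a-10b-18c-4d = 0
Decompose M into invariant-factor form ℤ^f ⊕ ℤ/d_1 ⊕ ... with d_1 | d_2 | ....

Answer: M ≅ ℤ/2 ⊕ ℤ/6 ⊕ ℤ/12 ⊕ ℤ/24

Derivation:
rank_ℚ(R)=4; free=4−4=0
SNF(R) diag = [2, 6, 12, 24] → torsion [2, 6, 12, 24]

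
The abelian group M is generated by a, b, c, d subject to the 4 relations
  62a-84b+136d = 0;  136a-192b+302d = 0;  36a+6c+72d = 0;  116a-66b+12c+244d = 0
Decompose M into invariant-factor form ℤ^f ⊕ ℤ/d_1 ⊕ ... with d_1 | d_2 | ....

rank_ℚ(R)=4; free=4−4=0
SNF(R) diag = [2, 6, 6, 18] → torsion [2, 6, 6, 18]

Answer: M ≅ ℤ/2 ⊕ ℤ/6 ⊕ ℤ/6 ⊕ ℤ/18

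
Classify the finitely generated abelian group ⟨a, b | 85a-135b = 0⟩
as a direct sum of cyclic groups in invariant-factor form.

rank_ℚ(R)=1; free=2−1=1
SNF(R) diag = [5] → torsion [5]

Answer: M ≅ ℤ^1 ⊕ ℤ/5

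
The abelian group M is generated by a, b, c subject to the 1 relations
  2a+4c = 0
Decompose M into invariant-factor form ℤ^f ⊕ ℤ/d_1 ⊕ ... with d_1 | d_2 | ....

Answer: M ≅ ℤ^2 ⊕ ℤ/2

Derivation:
rank_ℚ(R)=1; free=3−1=2
SNF(R) diag = [2] → torsion [2]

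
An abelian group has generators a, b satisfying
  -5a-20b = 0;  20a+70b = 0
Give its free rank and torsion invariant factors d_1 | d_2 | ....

rank_ℚ(R)=2; free=2−2=0
SNF(R) diag = [5, 10] → torsion [5, 10]

Answer: M ≅ ℤ/5 ⊕ ℤ/10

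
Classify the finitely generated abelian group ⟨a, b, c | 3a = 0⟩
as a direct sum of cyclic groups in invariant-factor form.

rank_ℚ(R)=1; free=3−1=2
SNF(R) diag = [3] → torsion [3]

Answer: M ≅ ℤ^2 ⊕ ℤ/3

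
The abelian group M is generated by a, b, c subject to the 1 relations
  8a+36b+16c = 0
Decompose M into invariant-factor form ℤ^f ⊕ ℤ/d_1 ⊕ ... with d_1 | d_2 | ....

Answer: M ≅ ℤ^2 ⊕ ℤ/4

Derivation:
rank_ℚ(R)=1; free=3−1=2
SNF(R) diag = [4] → torsion [4]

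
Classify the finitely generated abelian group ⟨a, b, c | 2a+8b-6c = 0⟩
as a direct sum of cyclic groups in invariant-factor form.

rank_ℚ(R)=1; free=3−1=2
SNF(R) diag = [2] → torsion [2]

Answer: M ≅ ℤ^2 ⊕ ℤ/2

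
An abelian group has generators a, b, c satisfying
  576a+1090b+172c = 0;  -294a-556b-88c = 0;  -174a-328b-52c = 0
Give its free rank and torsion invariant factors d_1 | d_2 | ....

rank_ℚ(R)=3; free=3−3=0
SNF(R) diag = [2, 6, 12] → torsion [2, 6, 12]

Answer: M ≅ ℤ/2 ⊕ ℤ/6 ⊕ ℤ/12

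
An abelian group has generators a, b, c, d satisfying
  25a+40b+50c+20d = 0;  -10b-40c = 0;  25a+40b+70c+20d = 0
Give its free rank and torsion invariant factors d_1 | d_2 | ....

rank_ℚ(R)=3; free=4−3=1
SNF(R) diag = [5, 10, 20] → torsion [5, 10, 20]

Answer: M ≅ ℤ^1 ⊕ ℤ/5 ⊕ ℤ/10 ⊕ ℤ/20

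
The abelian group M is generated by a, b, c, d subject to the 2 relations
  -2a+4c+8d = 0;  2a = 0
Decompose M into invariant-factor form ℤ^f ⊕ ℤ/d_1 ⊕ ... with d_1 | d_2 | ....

Answer: M ≅ ℤ^2 ⊕ ℤ/2 ⊕ ℤ/4

Derivation:
rank_ℚ(R)=2; free=4−2=2
SNF(R) diag = [2, 4] → torsion [2, 4]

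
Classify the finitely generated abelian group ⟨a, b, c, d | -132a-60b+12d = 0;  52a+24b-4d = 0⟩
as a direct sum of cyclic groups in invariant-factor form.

rank_ℚ(R)=2; free=4−2=2
SNF(R) diag = [4, 12] → torsion [4, 12]

Answer: M ≅ ℤ^2 ⊕ ℤ/4 ⊕ ℤ/12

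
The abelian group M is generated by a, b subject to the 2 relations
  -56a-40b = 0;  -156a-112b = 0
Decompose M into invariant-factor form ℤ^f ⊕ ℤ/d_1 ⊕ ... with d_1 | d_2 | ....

rank_ℚ(R)=2; free=2−2=0
SNF(R) diag = [4, 8] → torsion [4, 8]

Answer: M ≅ ℤ/4 ⊕ ℤ/8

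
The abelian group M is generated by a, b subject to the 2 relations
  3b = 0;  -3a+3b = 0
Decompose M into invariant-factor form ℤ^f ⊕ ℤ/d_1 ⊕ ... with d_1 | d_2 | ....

Answer: M ≅ ℤ/3 ⊕ ℤ/3

Derivation:
rank_ℚ(R)=2; free=2−2=0
SNF(R) diag = [3, 3] → torsion [3, 3]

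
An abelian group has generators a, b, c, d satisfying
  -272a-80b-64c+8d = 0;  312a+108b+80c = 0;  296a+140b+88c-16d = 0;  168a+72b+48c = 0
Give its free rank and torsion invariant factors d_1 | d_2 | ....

Answer: M ≅ ℤ/4 ⊕ ℤ/8 ⊕ ℤ/8 ⊕ ℤ/24

Derivation:
rank_ℚ(R)=4; free=4−4=0
SNF(R) diag = [4, 8, 8, 24] → torsion [4, 8, 8, 24]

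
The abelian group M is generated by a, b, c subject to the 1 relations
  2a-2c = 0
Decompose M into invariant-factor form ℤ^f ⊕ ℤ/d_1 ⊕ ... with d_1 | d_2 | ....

Answer: M ≅ ℤ^2 ⊕ ℤ/2

Derivation:
rank_ℚ(R)=1; free=3−1=2
SNF(R) diag = [2] → torsion [2]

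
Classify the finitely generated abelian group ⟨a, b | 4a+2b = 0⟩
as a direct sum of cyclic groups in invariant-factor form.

Answer: M ≅ ℤ^1 ⊕ ℤ/2

Derivation:
rank_ℚ(R)=1; free=2−1=1
SNF(R) diag = [2] → torsion [2]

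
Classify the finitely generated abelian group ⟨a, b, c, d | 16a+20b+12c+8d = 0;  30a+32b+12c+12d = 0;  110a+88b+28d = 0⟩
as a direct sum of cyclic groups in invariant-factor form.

rank_ℚ(R)=3; free=4−3=1
SNF(R) diag = [2, 4, 12] → torsion [2, 4, 12]

Answer: M ≅ ℤ^1 ⊕ ℤ/2 ⊕ ℤ/4 ⊕ ℤ/12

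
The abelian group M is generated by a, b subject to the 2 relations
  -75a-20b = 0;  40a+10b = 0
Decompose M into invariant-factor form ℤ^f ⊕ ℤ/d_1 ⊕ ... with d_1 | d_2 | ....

rank_ℚ(R)=2; free=2−2=0
SNF(R) diag = [5, 10] → torsion [5, 10]

Answer: M ≅ ℤ/5 ⊕ ℤ/10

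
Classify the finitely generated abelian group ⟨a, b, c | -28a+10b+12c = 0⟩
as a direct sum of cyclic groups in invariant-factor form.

Answer: M ≅ ℤ^2 ⊕ ℤ/2

Derivation:
rank_ℚ(R)=1; free=3−1=2
SNF(R) diag = [2] → torsion [2]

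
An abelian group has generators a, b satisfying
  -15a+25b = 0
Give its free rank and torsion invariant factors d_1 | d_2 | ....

rank_ℚ(R)=1; free=2−1=1
SNF(R) diag = [5] → torsion [5]

Answer: M ≅ ℤ^1 ⊕ ℤ/5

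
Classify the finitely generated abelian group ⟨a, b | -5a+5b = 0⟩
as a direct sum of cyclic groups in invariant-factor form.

Answer: M ≅ ℤ^1 ⊕ ℤ/5

Derivation:
rank_ℚ(R)=1; free=2−1=1
SNF(R) diag = [5] → torsion [5]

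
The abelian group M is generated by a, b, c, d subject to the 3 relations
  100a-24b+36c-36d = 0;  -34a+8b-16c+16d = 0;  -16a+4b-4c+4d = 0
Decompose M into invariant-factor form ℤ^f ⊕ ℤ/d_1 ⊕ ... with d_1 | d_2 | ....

Answer: M ≅ ℤ^1 ⊕ ℤ/2 ⊕ ℤ/4 ⊕ ℤ/4

Derivation:
rank_ℚ(R)=3; free=4−3=1
SNF(R) diag = [2, 4, 4] → torsion [2, 4, 4]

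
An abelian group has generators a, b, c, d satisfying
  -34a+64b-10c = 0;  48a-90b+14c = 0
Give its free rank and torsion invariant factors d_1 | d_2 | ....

rank_ℚ(R)=2; free=4−2=2
SNF(R) diag = [2, 2] → torsion [2, 2]

Answer: M ≅ ℤ^2 ⊕ ℤ/2 ⊕ ℤ/2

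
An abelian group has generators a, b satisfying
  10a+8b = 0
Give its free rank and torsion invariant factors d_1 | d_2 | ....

rank_ℚ(R)=1; free=2−1=1
SNF(R) diag = [2] → torsion [2]

Answer: M ≅ ℤ^1 ⊕ ℤ/2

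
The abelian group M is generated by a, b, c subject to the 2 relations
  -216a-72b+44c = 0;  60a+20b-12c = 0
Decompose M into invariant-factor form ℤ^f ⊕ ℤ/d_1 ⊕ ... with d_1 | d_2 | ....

Answer: M ≅ ℤ^1 ⊕ ℤ/4 ⊕ ℤ/4

Derivation:
rank_ℚ(R)=2; free=3−2=1
SNF(R) diag = [4, 4] → torsion [4, 4]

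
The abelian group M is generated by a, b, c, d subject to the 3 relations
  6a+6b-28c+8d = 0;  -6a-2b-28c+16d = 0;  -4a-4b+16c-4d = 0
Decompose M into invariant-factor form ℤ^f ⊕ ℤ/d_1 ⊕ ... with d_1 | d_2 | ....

rank_ℚ(R)=3; free=4−3=1
SNF(R) diag = [2, 4, 4] → torsion [2, 4, 4]

Answer: M ≅ ℤ^1 ⊕ ℤ/2 ⊕ ℤ/4 ⊕ ℤ/4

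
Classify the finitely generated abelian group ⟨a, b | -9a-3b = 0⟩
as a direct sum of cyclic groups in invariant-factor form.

rank_ℚ(R)=1; free=2−1=1
SNF(R) diag = [3] → torsion [3]

Answer: M ≅ ℤ^1 ⊕ ℤ/3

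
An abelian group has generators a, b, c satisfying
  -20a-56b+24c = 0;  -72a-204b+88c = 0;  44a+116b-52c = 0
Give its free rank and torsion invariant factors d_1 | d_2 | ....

rank_ℚ(R)=3; free=3−3=0
SNF(R) diag = [4, 4, 12] → torsion [4, 4, 12]

Answer: M ≅ ℤ/4 ⊕ ℤ/4 ⊕ ℤ/12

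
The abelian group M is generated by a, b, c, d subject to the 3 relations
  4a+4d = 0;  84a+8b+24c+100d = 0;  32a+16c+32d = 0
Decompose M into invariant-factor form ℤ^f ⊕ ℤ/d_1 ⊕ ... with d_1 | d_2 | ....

rank_ℚ(R)=3; free=4−3=1
SNF(R) diag = [4, 8, 16] → torsion [4, 8, 16]

Answer: M ≅ ℤ^1 ⊕ ℤ/4 ⊕ ℤ/8 ⊕ ℤ/16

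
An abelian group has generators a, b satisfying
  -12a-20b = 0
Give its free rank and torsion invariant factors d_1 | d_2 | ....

rank_ℚ(R)=1; free=2−1=1
SNF(R) diag = [4] → torsion [4]

Answer: M ≅ ℤ^1 ⊕ ℤ/4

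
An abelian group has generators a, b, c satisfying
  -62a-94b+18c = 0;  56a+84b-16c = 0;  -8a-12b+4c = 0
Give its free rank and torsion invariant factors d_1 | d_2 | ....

Answer: M ≅ ℤ/2 ⊕ ℤ/4 ⊕ ℤ/12

Derivation:
rank_ℚ(R)=3; free=3−3=0
SNF(R) diag = [2, 4, 12] → torsion [2, 4, 12]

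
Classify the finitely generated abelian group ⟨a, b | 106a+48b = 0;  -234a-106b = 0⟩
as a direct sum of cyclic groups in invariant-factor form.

rank_ℚ(R)=2; free=2−2=0
SNF(R) diag = [2, 2] → torsion [2, 2]

Answer: M ≅ ℤ/2 ⊕ ℤ/2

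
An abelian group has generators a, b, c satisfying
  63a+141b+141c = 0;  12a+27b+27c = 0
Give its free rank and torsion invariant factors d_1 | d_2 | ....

rank_ℚ(R)=2; free=3−2=1
SNF(R) diag = [3, 3] → torsion [3, 3]

Answer: M ≅ ℤ^1 ⊕ ℤ/3 ⊕ ℤ/3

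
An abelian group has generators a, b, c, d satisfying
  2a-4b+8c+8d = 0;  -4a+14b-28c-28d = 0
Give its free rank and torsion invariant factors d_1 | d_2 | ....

Answer: M ≅ ℤ^2 ⊕ ℤ/2 ⊕ ℤ/6

Derivation:
rank_ℚ(R)=2; free=4−2=2
SNF(R) diag = [2, 6] → torsion [2, 6]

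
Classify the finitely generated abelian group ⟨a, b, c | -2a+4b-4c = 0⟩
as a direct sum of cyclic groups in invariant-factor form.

Answer: M ≅ ℤ^2 ⊕ ℤ/2

Derivation:
rank_ℚ(R)=1; free=3−1=2
SNF(R) diag = [2] → torsion [2]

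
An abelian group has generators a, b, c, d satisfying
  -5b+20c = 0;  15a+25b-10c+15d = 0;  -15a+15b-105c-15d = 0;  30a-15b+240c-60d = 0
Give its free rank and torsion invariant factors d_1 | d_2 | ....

rank_ℚ(R)=4; free=4−4=0
SNF(R) diag = [5, 15, 45, 90] → torsion [5, 15, 45, 90]

Answer: M ≅ ℤ/5 ⊕ ℤ/15 ⊕ ℤ/45 ⊕ ℤ/90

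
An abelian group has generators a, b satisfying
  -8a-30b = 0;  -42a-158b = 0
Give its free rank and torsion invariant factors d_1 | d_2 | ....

Answer: M ≅ ℤ/2 ⊕ ℤ/2

Derivation:
rank_ℚ(R)=2; free=2−2=0
SNF(R) diag = [2, 2] → torsion [2, 2]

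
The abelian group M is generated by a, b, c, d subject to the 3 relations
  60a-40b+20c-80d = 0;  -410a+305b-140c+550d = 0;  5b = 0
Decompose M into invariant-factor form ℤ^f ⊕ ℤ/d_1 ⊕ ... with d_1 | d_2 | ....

Answer: M ≅ ℤ^1 ⊕ ℤ/5 ⊕ ℤ/10 ⊕ ℤ/20

Derivation:
rank_ℚ(R)=3; free=4−3=1
SNF(R) diag = [5, 10, 20] → torsion [5, 10, 20]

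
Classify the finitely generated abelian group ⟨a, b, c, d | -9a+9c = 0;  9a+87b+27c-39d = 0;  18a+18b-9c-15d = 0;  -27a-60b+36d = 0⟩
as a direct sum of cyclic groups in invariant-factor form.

rank_ℚ(R)=4; free=4−4=0
SNF(R) diag = [3, 3, 9, 9] → torsion [3, 3, 9, 9]

Answer: M ≅ ℤ/3 ⊕ ℤ/3 ⊕ ℤ/9 ⊕ ℤ/9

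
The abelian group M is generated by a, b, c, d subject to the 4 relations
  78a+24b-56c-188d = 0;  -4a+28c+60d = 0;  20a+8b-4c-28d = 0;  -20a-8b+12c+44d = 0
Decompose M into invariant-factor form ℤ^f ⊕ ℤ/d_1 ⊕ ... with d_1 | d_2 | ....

rank_ℚ(R)=4; free=4−4=0
SNF(R) diag = [2, 4, 8, 8] → torsion [2, 4, 8, 8]

Answer: M ≅ ℤ/2 ⊕ ℤ/4 ⊕ ℤ/8 ⊕ ℤ/8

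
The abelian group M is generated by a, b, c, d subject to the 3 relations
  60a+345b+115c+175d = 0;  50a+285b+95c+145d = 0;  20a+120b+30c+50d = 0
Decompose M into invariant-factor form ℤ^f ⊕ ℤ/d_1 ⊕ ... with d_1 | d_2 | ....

Answer: M ≅ ℤ^1 ⊕ ℤ/5 ⊕ ℤ/10 ⊕ ℤ/30

Derivation:
rank_ℚ(R)=3; free=4−3=1
SNF(R) diag = [5, 10, 30] → torsion [5, 10, 30]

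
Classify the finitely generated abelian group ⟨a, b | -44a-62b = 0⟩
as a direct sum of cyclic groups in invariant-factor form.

Answer: M ≅ ℤ^1 ⊕ ℤ/2

Derivation:
rank_ℚ(R)=1; free=2−1=1
SNF(R) diag = [2] → torsion [2]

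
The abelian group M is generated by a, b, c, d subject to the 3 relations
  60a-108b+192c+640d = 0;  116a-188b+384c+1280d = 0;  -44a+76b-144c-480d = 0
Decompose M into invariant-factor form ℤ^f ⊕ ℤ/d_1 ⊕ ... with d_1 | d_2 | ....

Answer: M ≅ ℤ^1 ⊕ ℤ/4 ⊕ ℤ/8 ⊕ ℤ/16

Derivation:
rank_ℚ(R)=3; free=4−3=1
SNF(R) diag = [4, 8, 16] → torsion [4, 8, 16]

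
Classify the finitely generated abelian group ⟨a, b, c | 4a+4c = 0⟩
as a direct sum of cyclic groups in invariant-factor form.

rank_ℚ(R)=1; free=3−1=2
SNF(R) diag = [4] → torsion [4]

Answer: M ≅ ℤ^2 ⊕ ℤ/4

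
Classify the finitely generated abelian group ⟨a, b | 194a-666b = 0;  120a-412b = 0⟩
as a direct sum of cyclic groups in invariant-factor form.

rank_ℚ(R)=2; free=2−2=0
SNF(R) diag = [2, 4] → torsion [2, 4]

Answer: M ≅ ℤ/2 ⊕ ℤ/4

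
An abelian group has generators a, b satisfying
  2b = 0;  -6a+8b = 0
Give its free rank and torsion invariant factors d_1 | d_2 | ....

rank_ℚ(R)=2; free=2−2=0
SNF(R) diag = [2, 6] → torsion [2, 6]

Answer: M ≅ ℤ/2 ⊕ ℤ/6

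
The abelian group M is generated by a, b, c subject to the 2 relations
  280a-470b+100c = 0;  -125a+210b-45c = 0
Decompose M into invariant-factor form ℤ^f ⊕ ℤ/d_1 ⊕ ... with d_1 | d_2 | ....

rank_ℚ(R)=2; free=3−2=1
SNF(R) diag = [5, 10] → torsion [5, 10]

Answer: M ≅ ℤ^1 ⊕ ℤ/5 ⊕ ℤ/10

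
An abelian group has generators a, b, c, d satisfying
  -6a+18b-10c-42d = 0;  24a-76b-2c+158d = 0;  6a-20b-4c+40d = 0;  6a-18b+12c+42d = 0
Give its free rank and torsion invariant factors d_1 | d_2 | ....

rank_ℚ(R)=4; free=4−4=0
SNF(R) diag = [2, 2, 6, 6] → torsion [2, 2, 6, 6]

Answer: M ≅ ℤ/2 ⊕ ℤ/2 ⊕ ℤ/6 ⊕ ℤ/6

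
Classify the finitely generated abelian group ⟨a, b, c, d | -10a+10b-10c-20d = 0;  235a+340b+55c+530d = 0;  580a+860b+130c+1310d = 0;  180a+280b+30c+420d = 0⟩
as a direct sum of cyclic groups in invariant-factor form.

Answer: M ≅ ℤ/5 ⊕ ℤ/10 ⊕ ℤ/30 ⊕ ℤ/30

Derivation:
rank_ℚ(R)=4; free=4−4=0
SNF(R) diag = [5, 10, 30, 30] → torsion [5, 10, 30, 30]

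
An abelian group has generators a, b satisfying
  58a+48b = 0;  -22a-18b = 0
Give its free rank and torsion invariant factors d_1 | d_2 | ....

rank_ℚ(R)=2; free=2−2=0
SNF(R) diag = [2, 6] → torsion [2, 6]

Answer: M ≅ ℤ/2 ⊕ ℤ/6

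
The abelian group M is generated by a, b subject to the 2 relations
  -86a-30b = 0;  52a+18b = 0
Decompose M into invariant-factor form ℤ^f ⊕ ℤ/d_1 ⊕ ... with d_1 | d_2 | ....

Answer: M ≅ ℤ/2 ⊕ ℤ/6

Derivation:
rank_ℚ(R)=2; free=2−2=0
SNF(R) diag = [2, 6] → torsion [2, 6]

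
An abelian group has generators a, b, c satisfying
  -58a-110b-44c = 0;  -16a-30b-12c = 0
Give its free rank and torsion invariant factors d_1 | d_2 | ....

Answer: M ≅ ℤ^1 ⊕ ℤ/2 ⊕ ℤ/2

Derivation:
rank_ℚ(R)=2; free=3−2=1
SNF(R) diag = [2, 2] → torsion [2, 2]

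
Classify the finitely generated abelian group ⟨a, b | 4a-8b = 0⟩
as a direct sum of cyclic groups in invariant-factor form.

rank_ℚ(R)=1; free=2−1=1
SNF(R) diag = [4] → torsion [4]

Answer: M ≅ ℤ^1 ⊕ ℤ/4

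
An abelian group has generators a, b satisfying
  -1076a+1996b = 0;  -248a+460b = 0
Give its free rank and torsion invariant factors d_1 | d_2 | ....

rank_ℚ(R)=2; free=2−2=0
SNF(R) diag = [4, 12] → torsion [4, 12]

Answer: M ≅ ℤ/4 ⊕ ℤ/12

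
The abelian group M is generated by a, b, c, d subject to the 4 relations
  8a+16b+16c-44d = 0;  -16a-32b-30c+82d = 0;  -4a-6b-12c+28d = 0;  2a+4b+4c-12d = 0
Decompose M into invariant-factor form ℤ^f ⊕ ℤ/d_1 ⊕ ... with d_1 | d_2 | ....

rank_ℚ(R)=4; free=4−4=0
SNF(R) diag = [2, 2, 2, 4] → torsion [2, 2, 2, 4]

Answer: M ≅ ℤ/2 ⊕ ℤ/2 ⊕ ℤ/2 ⊕ ℤ/4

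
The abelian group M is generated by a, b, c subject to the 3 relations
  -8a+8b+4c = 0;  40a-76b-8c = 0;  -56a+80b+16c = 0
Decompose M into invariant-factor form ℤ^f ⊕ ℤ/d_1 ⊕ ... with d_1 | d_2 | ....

rank_ℚ(R)=3; free=3−3=0
SNF(R) diag = [4, 12, 24] → torsion [4, 12, 24]

Answer: M ≅ ℤ/4 ⊕ ℤ/12 ⊕ ℤ/24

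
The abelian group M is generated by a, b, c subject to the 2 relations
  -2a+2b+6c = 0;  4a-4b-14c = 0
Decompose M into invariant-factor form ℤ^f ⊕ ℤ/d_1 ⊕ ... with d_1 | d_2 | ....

rank_ℚ(R)=2; free=3−2=1
SNF(R) diag = [2, 2] → torsion [2, 2]

Answer: M ≅ ℤ^1 ⊕ ℤ/2 ⊕ ℤ/2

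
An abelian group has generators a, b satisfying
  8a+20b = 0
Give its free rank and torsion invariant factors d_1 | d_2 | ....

Answer: M ≅ ℤ^1 ⊕ ℤ/4

Derivation:
rank_ℚ(R)=1; free=2−1=1
SNF(R) diag = [4] → torsion [4]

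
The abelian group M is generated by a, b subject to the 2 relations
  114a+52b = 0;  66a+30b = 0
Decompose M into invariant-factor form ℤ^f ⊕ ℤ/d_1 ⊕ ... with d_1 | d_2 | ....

rank_ℚ(R)=2; free=2−2=0
SNF(R) diag = [2, 6] → torsion [2, 6]

Answer: M ≅ ℤ/2 ⊕ ℤ/6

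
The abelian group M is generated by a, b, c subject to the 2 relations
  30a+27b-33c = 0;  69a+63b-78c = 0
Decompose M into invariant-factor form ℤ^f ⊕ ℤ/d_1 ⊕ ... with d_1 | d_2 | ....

rank_ℚ(R)=2; free=3−2=1
SNF(R) diag = [3, 3] → torsion [3, 3]

Answer: M ≅ ℤ^1 ⊕ ℤ/3 ⊕ ℤ/3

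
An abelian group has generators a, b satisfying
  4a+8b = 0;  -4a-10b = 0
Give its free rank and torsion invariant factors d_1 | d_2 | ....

Answer: M ≅ ℤ/2 ⊕ ℤ/4

Derivation:
rank_ℚ(R)=2; free=2−2=0
SNF(R) diag = [2, 4] → torsion [2, 4]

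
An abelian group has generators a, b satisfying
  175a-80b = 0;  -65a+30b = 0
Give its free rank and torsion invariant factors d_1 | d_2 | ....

rank_ℚ(R)=2; free=2−2=0
SNF(R) diag = [5, 10] → torsion [5, 10]

Answer: M ≅ ℤ/5 ⊕ ℤ/10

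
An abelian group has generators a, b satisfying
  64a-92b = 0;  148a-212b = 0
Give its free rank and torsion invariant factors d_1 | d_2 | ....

rank_ℚ(R)=2; free=2−2=0
SNF(R) diag = [4, 12] → torsion [4, 12]

Answer: M ≅ ℤ/4 ⊕ ℤ/12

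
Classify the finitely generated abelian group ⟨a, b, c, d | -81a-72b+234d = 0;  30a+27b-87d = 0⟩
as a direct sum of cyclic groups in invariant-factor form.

Answer: M ≅ ℤ^2 ⊕ ℤ/3 ⊕ ℤ/9

Derivation:
rank_ℚ(R)=2; free=4−2=2
SNF(R) diag = [3, 9] → torsion [3, 9]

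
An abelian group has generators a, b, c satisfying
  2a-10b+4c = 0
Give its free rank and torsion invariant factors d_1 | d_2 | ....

rank_ℚ(R)=1; free=3−1=2
SNF(R) diag = [2] → torsion [2]

Answer: M ≅ ℤ^2 ⊕ ℤ/2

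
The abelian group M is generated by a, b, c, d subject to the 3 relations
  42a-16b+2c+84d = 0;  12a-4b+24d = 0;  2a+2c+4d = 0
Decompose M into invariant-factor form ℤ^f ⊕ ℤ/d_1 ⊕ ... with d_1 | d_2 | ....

rank_ℚ(R)=3; free=4−3=1
SNF(R) diag = [2, 4, 8] → torsion [2, 4, 8]

Answer: M ≅ ℤ^1 ⊕ ℤ/2 ⊕ ℤ/4 ⊕ ℤ/8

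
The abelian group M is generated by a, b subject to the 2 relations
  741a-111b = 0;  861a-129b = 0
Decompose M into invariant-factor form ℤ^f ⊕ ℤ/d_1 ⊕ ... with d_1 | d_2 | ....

Answer: M ≅ ℤ/3 ⊕ ℤ/6

Derivation:
rank_ℚ(R)=2; free=2−2=0
SNF(R) diag = [3, 6] → torsion [3, 6]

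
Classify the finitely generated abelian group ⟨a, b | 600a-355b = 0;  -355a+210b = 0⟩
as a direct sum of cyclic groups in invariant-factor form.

rank_ℚ(R)=2; free=2−2=0
SNF(R) diag = [5, 5] → torsion [5, 5]

Answer: M ≅ ℤ/5 ⊕ ℤ/5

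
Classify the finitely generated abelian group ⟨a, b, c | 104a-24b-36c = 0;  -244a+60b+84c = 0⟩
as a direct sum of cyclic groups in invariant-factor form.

rank_ℚ(R)=2; free=3−2=1
SNF(R) diag = [4, 12] → torsion [4, 12]

Answer: M ≅ ℤ^1 ⊕ ℤ/4 ⊕ ℤ/12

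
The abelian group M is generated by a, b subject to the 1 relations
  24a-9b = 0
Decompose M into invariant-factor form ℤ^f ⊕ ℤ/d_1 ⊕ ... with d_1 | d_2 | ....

rank_ℚ(R)=1; free=2−1=1
SNF(R) diag = [3] → torsion [3]

Answer: M ≅ ℤ^1 ⊕ ℤ/3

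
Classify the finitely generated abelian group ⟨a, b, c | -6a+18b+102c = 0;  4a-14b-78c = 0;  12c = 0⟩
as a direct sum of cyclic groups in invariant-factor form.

rank_ℚ(R)=3; free=3−3=0
SNF(R) diag = [2, 6, 12] → torsion [2, 6, 12]

Answer: M ≅ ℤ/2 ⊕ ℤ/6 ⊕ ℤ/12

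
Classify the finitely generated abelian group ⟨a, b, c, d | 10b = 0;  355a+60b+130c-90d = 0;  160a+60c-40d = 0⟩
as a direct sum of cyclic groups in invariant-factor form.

Answer: M ≅ ℤ^1 ⊕ ℤ/5 ⊕ ℤ/10 ⊕ ℤ/20

Derivation:
rank_ℚ(R)=3; free=4−3=1
SNF(R) diag = [5, 10, 20] → torsion [5, 10, 20]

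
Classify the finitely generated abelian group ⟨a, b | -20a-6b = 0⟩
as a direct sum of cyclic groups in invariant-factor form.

rank_ℚ(R)=1; free=2−1=1
SNF(R) diag = [2] → torsion [2]

Answer: M ≅ ℤ^1 ⊕ ℤ/2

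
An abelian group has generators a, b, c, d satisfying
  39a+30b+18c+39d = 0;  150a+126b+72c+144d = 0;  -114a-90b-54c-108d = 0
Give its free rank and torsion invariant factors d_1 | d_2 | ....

Answer: M ≅ ℤ^1 ⊕ ℤ/3 ⊕ ℤ/6 ⊕ ℤ/18

Derivation:
rank_ℚ(R)=3; free=4−3=1
SNF(R) diag = [3, 6, 18] → torsion [3, 6, 18]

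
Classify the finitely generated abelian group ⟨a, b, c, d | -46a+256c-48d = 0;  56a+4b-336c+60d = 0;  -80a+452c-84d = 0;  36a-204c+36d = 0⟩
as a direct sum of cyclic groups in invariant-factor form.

Answer: M ≅ ℤ/2 ⊕ ℤ/4 ⊕ ℤ/12 ⊕ ℤ/24

Derivation:
rank_ℚ(R)=4; free=4−4=0
SNF(R) diag = [2, 4, 12, 24] → torsion [2, 4, 12, 24]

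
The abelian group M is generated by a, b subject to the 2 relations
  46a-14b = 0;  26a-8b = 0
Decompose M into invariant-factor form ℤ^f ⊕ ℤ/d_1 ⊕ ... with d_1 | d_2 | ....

Answer: M ≅ ℤ/2 ⊕ ℤ/2

Derivation:
rank_ℚ(R)=2; free=2−2=0
SNF(R) diag = [2, 2] → torsion [2, 2]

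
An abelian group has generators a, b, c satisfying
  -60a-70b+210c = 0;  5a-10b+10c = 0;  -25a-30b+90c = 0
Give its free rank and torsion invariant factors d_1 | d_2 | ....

Answer: M ≅ ℤ/5 ⊕ ℤ/10 ⊕ ℤ/20

Derivation:
rank_ℚ(R)=3; free=3−3=0
SNF(R) diag = [5, 10, 20] → torsion [5, 10, 20]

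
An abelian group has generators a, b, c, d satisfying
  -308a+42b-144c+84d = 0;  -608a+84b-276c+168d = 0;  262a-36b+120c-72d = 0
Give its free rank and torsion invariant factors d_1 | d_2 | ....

Answer: M ≅ ℤ^1 ⊕ ℤ/2 ⊕ ℤ/6 ⊕ ℤ/12

Derivation:
rank_ℚ(R)=3; free=4−3=1
SNF(R) diag = [2, 6, 12] → torsion [2, 6, 12]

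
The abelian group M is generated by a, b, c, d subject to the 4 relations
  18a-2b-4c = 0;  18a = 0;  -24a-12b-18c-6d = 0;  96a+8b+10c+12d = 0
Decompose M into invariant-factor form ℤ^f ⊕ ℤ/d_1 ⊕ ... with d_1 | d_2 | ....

Answer: M ≅ ℤ/2 ⊕ ℤ/6 ⊕ ℤ/6 ⊕ ℤ/18

Derivation:
rank_ℚ(R)=4; free=4−4=0
SNF(R) diag = [2, 6, 6, 18] → torsion [2, 6, 6, 18]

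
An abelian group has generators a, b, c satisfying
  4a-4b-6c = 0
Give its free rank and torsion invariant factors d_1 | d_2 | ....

rank_ℚ(R)=1; free=3−1=2
SNF(R) diag = [2] → torsion [2]

Answer: M ≅ ℤ^2 ⊕ ℤ/2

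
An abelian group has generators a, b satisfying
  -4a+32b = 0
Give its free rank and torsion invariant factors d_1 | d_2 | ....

Answer: M ≅ ℤ^1 ⊕ ℤ/4

Derivation:
rank_ℚ(R)=1; free=2−1=1
SNF(R) diag = [4] → torsion [4]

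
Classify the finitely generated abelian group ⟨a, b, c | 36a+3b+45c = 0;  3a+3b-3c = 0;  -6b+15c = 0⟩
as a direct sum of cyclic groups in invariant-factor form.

Answer: M ≅ ℤ/3 ⊕ ℤ/3 ⊕ ℤ/3

Derivation:
rank_ℚ(R)=3; free=3−3=0
SNF(R) diag = [3, 3, 3] → torsion [3, 3, 3]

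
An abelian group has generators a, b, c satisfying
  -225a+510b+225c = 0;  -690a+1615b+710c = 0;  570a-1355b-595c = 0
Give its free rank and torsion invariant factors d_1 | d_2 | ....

Answer: M ≅ ℤ/5 ⊕ ℤ/15 ⊕ ℤ/45

Derivation:
rank_ℚ(R)=3; free=3−3=0
SNF(R) diag = [5, 15, 45] → torsion [5, 15, 45]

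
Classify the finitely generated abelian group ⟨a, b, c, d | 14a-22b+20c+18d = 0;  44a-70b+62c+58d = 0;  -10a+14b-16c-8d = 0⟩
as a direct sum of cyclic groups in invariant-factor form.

rank_ℚ(R)=3; free=4−3=1
SNF(R) diag = [2, 2, 6] → torsion [2, 2, 6]

Answer: M ≅ ℤ^1 ⊕ ℤ/2 ⊕ ℤ/2 ⊕ ℤ/6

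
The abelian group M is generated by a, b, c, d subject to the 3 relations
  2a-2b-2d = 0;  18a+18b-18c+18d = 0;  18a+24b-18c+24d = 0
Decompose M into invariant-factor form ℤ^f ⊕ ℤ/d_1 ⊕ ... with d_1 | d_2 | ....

Answer: M ≅ ℤ^1 ⊕ ℤ/2 ⊕ ℤ/6 ⊕ ℤ/18

Derivation:
rank_ℚ(R)=3; free=4−3=1
SNF(R) diag = [2, 6, 18] → torsion [2, 6, 18]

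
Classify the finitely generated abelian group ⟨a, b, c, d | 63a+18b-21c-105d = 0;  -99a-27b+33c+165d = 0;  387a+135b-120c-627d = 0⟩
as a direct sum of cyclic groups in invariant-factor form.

rank_ℚ(R)=3; free=4−3=1
SNF(R) diag = [3, 9, 27] → torsion [3, 9, 27]

Answer: M ≅ ℤ^1 ⊕ ℤ/3 ⊕ ℤ/9 ⊕ ℤ/27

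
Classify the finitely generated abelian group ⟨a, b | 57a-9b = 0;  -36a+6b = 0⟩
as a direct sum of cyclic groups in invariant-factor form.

rank_ℚ(R)=2; free=2−2=0
SNF(R) diag = [3, 6] → torsion [3, 6]

Answer: M ≅ ℤ/3 ⊕ ℤ/6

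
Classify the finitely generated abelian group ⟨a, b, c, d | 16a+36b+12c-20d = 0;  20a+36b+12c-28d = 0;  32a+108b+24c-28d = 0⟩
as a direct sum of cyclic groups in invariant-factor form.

rank_ℚ(R)=3; free=4−3=1
SNF(R) diag = [4, 12, 12] → torsion [4, 12, 12]

Answer: M ≅ ℤ^1 ⊕ ℤ/4 ⊕ ℤ/12 ⊕ ℤ/12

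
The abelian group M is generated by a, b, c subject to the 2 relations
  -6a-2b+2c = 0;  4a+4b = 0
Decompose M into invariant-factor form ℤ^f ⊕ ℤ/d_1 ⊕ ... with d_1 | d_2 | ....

Answer: M ≅ ℤ^1 ⊕ ℤ/2 ⊕ ℤ/4

Derivation:
rank_ℚ(R)=2; free=3−2=1
SNF(R) diag = [2, 4] → torsion [2, 4]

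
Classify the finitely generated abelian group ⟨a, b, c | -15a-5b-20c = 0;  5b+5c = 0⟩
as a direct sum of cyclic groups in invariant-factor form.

Answer: M ≅ ℤ^1 ⊕ ℤ/5 ⊕ ℤ/15

Derivation:
rank_ℚ(R)=2; free=3−2=1
SNF(R) diag = [5, 15] → torsion [5, 15]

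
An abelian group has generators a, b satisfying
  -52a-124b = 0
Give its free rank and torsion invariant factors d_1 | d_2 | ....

rank_ℚ(R)=1; free=2−1=1
SNF(R) diag = [4] → torsion [4]

Answer: M ≅ ℤ^1 ⊕ ℤ/4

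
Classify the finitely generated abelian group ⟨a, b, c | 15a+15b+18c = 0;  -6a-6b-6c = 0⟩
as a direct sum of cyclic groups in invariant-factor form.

rank_ℚ(R)=2; free=3−2=1
SNF(R) diag = [3, 6] → torsion [3, 6]

Answer: M ≅ ℤ^1 ⊕ ℤ/3 ⊕ ℤ/6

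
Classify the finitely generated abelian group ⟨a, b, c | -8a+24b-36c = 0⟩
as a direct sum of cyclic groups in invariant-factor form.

Answer: M ≅ ℤ^2 ⊕ ℤ/4

Derivation:
rank_ℚ(R)=1; free=3−1=2
SNF(R) diag = [4] → torsion [4]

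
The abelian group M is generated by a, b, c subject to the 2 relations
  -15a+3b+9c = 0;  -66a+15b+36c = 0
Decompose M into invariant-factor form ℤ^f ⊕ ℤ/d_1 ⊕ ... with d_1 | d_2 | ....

Answer: M ≅ ℤ^1 ⊕ ℤ/3 ⊕ ℤ/9

Derivation:
rank_ℚ(R)=2; free=3−2=1
SNF(R) diag = [3, 9] → torsion [3, 9]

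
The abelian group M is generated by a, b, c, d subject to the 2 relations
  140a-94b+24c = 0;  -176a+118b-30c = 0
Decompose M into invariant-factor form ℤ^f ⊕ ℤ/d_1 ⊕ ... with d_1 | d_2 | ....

Answer: M ≅ ℤ^2 ⊕ ℤ/2 ⊕ ℤ/6

Derivation:
rank_ℚ(R)=2; free=4−2=2
SNF(R) diag = [2, 6] → torsion [2, 6]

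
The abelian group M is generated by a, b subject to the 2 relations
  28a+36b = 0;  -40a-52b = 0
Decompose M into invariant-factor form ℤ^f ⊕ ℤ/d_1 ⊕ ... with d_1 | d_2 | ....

rank_ℚ(R)=2; free=2−2=0
SNF(R) diag = [4, 4] → torsion [4, 4]

Answer: M ≅ ℤ/4 ⊕ ℤ/4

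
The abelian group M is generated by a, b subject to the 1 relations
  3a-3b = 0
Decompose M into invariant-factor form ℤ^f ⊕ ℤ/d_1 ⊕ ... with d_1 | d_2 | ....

Answer: M ≅ ℤ^1 ⊕ ℤ/3

Derivation:
rank_ℚ(R)=1; free=2−1=1
SNF(R) diag = [3] → torsion [3]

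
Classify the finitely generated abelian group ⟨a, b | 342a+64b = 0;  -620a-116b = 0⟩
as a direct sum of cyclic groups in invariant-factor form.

rank_ℚ(R)=2; free=2−2=0
SNF(R) diag = [2, 4] → torsion [2, 4]

Answer: M ≅ ℤ/2 ⊕ ℤ/4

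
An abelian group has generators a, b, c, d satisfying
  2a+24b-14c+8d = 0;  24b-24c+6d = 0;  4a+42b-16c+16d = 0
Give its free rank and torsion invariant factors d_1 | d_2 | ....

rank_ℚ(R)=3; free=4−3=1
SNF(R) diag = [2, 6, 6] → torsion [2, 6, 6]

Answer: M ≅ ℤ^1 ⊕ ℤ/2 ⊕ ℤ/6 ⊕ ℤ/6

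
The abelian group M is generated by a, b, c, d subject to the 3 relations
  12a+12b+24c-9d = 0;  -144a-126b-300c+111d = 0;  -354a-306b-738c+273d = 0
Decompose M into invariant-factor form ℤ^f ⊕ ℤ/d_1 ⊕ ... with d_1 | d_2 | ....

rank_ℚ(R)=3; free=4−3=1
SNF(R) diag = [3, 6, 6] → torsion [3, 6, 6]

Answer: M ≅ ℤ^1 ⊕ ℤ/3 ⊕ ℤ/6 ⊕ ℤ/6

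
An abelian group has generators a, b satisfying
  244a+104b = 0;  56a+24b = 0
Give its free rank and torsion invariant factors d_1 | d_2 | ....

rank_ℚ(R)=2; free=2−2=0
SNF(R) diag = [4, 8] → torsion [4, 8]

Answer: M ≅ ℤ/4 ⊕ ℤ/8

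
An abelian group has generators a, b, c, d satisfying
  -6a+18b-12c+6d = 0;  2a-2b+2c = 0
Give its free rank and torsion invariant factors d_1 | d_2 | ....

Answer: M ≅ ℤ^2 ⊕ ℤ/2 ⊕ ℤ/6

Derivation:
rank_ℚ(R)=2; free=4−2=2
SNF(R) diag = [2, 6] → torsion [2, 6]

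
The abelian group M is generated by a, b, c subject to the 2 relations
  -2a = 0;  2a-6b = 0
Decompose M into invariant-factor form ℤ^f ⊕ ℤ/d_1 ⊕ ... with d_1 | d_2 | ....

Answer: M ≅ ℤ^1 ⊕ ℤ/2 ⊕ ℤ/6

Derivation:
rank_ℚ(R)=2; free=3−2=1
SNF(R) diag = [2, 6] → torsion [2, 6]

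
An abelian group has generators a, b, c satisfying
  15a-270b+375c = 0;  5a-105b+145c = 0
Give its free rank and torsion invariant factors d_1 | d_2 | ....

Answer: M ≅ ℤ^1 ⊕ ℤ/5 ⊕ ℤ/15

Derivation:
rank_ℚ(R)=2; free=3−2=1
SNF(R) diag = [5, 15] → torsion [5, 15]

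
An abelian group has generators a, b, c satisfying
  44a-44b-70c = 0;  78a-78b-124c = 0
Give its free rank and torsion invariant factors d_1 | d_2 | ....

rank_ℚ(R)=2; free=3−2=1
SNF(R) diag = [2, 2] → torsion [2, 2]

Answer: M ≅ ℤ^1 ⊕ ℤ/2 ⊕ ℤ/2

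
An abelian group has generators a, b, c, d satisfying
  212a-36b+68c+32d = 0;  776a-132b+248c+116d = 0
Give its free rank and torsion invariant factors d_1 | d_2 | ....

rank_ℚ(R)=2; free=4−2=2
SNF(R) diag = [4, 12] → torsion [4, 12]

Answer: M ≅ ℤ^2 ⊕ ℤ/4 ⊕ ℤ/12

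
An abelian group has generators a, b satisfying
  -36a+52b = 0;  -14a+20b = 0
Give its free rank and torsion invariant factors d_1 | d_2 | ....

rank_ℚ(R)=2; free=2−2=0
SNF(R) diag = [2, 4] → torsion [2, 4]

Answer: M ≅ ℤ/2 ⊕ ℤ/4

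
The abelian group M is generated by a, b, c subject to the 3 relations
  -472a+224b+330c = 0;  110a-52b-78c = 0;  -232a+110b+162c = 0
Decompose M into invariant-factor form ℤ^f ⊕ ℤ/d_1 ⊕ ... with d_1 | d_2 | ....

Answer: M ≅ ℤ/2 ⊕ ℤ/6 ⊕ ℤ/6

Derivation:
rank_ℚ(R)=3; free=3−3=0
SNF(R) diag = [2, 6, 6] → torsion [2, 6, 6]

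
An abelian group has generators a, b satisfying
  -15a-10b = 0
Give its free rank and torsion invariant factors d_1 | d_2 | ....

rank_ℚ(R)=1; free=2−1=1
SNF(R) diag = [5] → torsion [5]

Answer: M ≅ ℤ^1 ⊕ ℤ/5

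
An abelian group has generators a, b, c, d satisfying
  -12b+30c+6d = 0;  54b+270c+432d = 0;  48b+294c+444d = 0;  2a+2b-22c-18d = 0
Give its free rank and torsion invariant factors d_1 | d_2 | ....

rank_ℚ(R)=4; free=4−4=0
SNF(R) diag = [2, 6, 18, 54] → torsion [2, 6, 18, 54]

Answer: M ≅ ℤ/2 ⊕ ℤ/6 ⊕ ℤ/18 ⊕ ℤ/54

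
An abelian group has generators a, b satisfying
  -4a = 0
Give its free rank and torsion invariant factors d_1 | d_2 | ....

Answer: M ≅ ℤ^1 ⊕ ℤ/4

Derivation:
rank_ℚ(R)=1; free=2−1=1
SNF(R) diag = [4] → torsion [4]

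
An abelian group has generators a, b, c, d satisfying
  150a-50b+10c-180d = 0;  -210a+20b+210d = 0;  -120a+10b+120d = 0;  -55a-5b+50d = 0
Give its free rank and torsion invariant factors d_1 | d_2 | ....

Answer: M ≅ ℤ/5 ⊕ ℤ/10 ⊕ ℤ/10 ⊕ ℤ/30

Derivation:
rank_ℚ(R)=4; free=4−4=0
SNF(R) diag = [5, 10, 10, 30] → torsion [5, 10, 10, 30]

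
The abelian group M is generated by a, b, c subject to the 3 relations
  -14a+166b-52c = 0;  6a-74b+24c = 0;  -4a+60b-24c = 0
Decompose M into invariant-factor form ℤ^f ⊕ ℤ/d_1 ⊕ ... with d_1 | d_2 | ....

rank_ℚ(R)=3; free=3−3=0
SNF(R) diag = [2, 4, 8] → torsion [2, 4, 8]

Answer: M ≅ ℤ/2 ⊕ ℤ/4 ⊕ ℤ/8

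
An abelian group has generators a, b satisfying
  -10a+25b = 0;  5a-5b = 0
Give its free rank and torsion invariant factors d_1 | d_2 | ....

Answer: M ≅ ℤ/5 ⊕ ℤ/15

Derivation:
rank_ℚ(R)=2; free=2−2=0
SNF(R) diag = [5, 15] → torsion [5, 15]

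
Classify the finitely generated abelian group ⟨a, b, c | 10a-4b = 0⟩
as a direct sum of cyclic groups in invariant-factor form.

rank_ℚ(R)=1; free=3−1=2
SNF(R) diag = [2] → torsion [2]

Answer: M ≅ ℤ^2 ⊕ ℤ/2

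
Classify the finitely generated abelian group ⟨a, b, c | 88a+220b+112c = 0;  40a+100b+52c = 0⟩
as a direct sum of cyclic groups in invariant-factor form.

rank_ℚ(R)=2; free=3−2=1
SNF(R) diag = [4, 12] → torsion [4, 12]

Answer: M ≅ ℤ^1 ⊕ ℤ/4 ⊕ ℤ/12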